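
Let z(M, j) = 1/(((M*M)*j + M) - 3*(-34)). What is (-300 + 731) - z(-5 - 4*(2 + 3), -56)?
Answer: 513300311/1190952 ≈ 431.00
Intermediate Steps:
z(M, j) = -1/(34*(-3 + M + j*M**2)) (z(M, j) = -1/34/((M**2*j + M) - 3) = -1/34/((j*M**2 + M) - 3) = -1/34/((M + j*M**2) - 3) = -1/34/(-3 + M + j*M**2) = -1/(34*(-3 + M + j*M**2)))
(-300 + 731) - z(-5 - 4*(2 + 3), -56) = (-300 + 731) - (-1)/(-102 + 34*(-5 - 4*(2 + 3)) + 34*(-56)*(-5 - 4*(2 + 3))**2) = 431 - (-1)/(-102 + 34*(-5 - 4*5) + 34*(-56)*(-5 - 4*5)**2) = 431 - (-1)/(-102 + 34*(-5 - 2*10) + 34*(-56)*(-5 - 2*10)**2) = 431 - (-1)/(-102 + 34*(-5 - 20) + 34*(-56)*(-5 - 20)**2) = 431 - (-1)/(-102 + 34*(-25) + 34*(-56)*(-25)**2) = 431 - (-1)/(-102 - 850 + 34*(-56)*625) = 431 - (-1)/(-102 - 850 - 1190000) = 431 - (-1)/(-1190952) = 431 - (-1)*(-1)/1190952 = 431 - 1*1/1190952 = 431 - 1/1190952 = 513300311/1190952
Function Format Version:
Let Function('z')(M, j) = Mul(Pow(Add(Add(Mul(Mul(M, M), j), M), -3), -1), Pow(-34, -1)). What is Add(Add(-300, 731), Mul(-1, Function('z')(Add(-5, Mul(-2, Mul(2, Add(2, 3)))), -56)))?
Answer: Rational(513300311, 1190952) ≈ 431.00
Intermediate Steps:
Function('z')(M, j) = Mul(Rational(-1, 34), Pow(Add(-3, M, Mul(j, Pow(M, 2))), -1)) (Function('z')(M, j) = Mul(Pow(Add(Add(Mul(Pow(M, 2), j), M), -3), -1), Rational(-1, 34)) = Mul(Pow(Add(Add(Mul(j, Pow(M, 2)), M), -3), -1), Rational(-1, 34)) = Mul(Pow(Add(Add(M, Mul(j, Pow(M, 2))), -3), -1), Rational(-1, 34)) = Mul(Pow(Add(-3, M, Mul(j, Pow(M, 2))), -1), Rational(-1, 34)) = Mul(Rational(-1, 34), Pow(Add(-3, M, Mul(j, Pow(M, 2))), -1)))
Add(Add(-300, 731), Mul(-1, Function('z')(Add(-5, Mul(-2, Mul(2, Add(2, 3)))), -56))) = Add(Add(-300, 731), Mul(-1, Mul(-1, Pow(Add(-102, Mul(34, Add(-5, Mul(-2, Mul(2, Add(2, 3))))), Mul(34, -56, Pow(Add(-5, Mul(-2, Mul(2, Add(2, 3)))), 2))), -1)))) = Add(431, Mul(-1, Mul(-1, Pow(Add(-102, Mul(34, Add(-5, Mul(-2, Mul(2, 5)))), Mul(34, -56, Pow(Add(-5, Mul(-2, Mul(2, 5))), 2))), -1)))) = Add(431, Mul(-1, Mul(-1, Pow(Add(-102, Mul(34, Add(-5, Mul(-2, 10))), Mul(34, -56, Pow(Add(-5, Mul(-2, 10)), 2))), -1)))) = Add(431, Mul(-1, Mul(-1, Pow(Add(-102, Mul(34, Add(-5, -20)), Mul(34, -56, Pow(Add(-5, -20), 2))), -1)))) = Add(431, Mul(-1, Mul(-1, Pow(Add(-102, Mul(34, -25), Mul(34, -56, Pow(-25, 2))), -1)))) = Add(431, Mul(-1, Mul(-1, Pow(Add(-102, -850, Mul(34, -56, 625)), -1)))) = Add(431, Mul(-1, Mul(-1, Pow(Add(-102, -850, -1190000), -1)))) = Add(431, Mul(-1, Mul(-1, Pow(-1190952, -1)))) = Add(431, Mul(-1, Mul(-1, Rational(-1, 1190952)))) = Add(431, Mul(-1, Rational(1, 1190952))) = Add(431, Rational(-1, 1190952)) = Rational(513300311, 1190952)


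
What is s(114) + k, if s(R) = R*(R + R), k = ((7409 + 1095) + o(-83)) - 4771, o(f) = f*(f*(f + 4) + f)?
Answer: -507617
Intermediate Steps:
o(f) = f*(f + f*(4 + f)) (o(f) = f*(f*(4 + f) + f) = f*(f + f*(4 + f)))
k = -533609 (k = ((7409 + 1095) + (-83)²*(5 - 83)) - 4771 = (8504 + 6889*(-78)) - 4771 = (8504 - 537342) - 4771 = -528838 - 4771 = -533609)
s(R) = 2*R² (s(R) = R*(2*R) = 2*R²)
s(114) + k = 2*114² - 533609 = 2*12996 - 533609 = 25992 - 533609 = -507617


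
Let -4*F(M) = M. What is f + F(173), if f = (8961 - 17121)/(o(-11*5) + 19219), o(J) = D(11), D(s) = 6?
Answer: -671713/15380 ≈ -43.674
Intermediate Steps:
F(M) = -M/4
o(J) = 6
f = -1632/3845 (f = (8961 - 17121)/(6 + 19219) = -8160/19225 = -8160*1/19225 = -1632/3845 ≈ -0.42445)
f + F(173) = -1632/3845 - ¼*173 = -1632/3845 - 173/4 = -671713/15380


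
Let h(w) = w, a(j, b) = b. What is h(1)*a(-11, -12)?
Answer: -12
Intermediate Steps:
h(1)*a(-11, -12) = 1*(-12) = -12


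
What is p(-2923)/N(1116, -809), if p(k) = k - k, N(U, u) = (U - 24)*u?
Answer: 0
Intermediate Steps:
N(U, u) = u*(-24 + U) (N(U, u) = (-24 + U)*u = u*(-24 + U))
p(k) = 0
p(-2923)/N(1116, -809) = 0/((-809*(-24 + 1116))) = 0/((-809*1092)) = 0/(-883428) = 0*(-1/883428) = 0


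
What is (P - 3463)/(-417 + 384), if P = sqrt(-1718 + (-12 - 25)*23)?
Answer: 3463/33 - I*sqrt(2569)/33 ≈ 104.94 - 1.5359*I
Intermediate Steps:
P = I*sqrt(2569) (P = sqrt(-1718 - 37*23) = sqrt(-1718 - 851) = sqrt(-2569) = I*sqrt(2569) ≈ 50.685*I)
(P - 3463)/(-417 + 384) = (I*sqrt(2569) - 3463)/(-417 + 384) = (-3463 + I*sqrt(2569))/(-33) = (-3463 + I*sqrt(2569))*(-1/33) = 3463/33 - I*sqrt(2569)/33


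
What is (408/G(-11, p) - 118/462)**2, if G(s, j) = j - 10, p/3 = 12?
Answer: 2148971449/9018009 ≈ 238.30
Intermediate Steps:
p = 36 (p = 3*12 = 36)
G(s, j) = -10 + j
(408/G(-11, p) - 118/462)**2 = (408/(-10 + 36) - 118/462)**2 = (408/26 - 118*1/462)**2 = (408*(1/26) - 59/231)**2 = (204/13 - 59/231)**2 = (46357/3003)**2 = 2148971449/9018009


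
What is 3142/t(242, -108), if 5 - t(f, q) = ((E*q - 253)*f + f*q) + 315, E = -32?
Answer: -1571/374650 ≈ -0.0041932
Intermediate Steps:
t(f, q) = -310 - f*q - f*(-253 - 32*q) (t(f, q) = 5 - (((-32*q - 253)*f + f*q) + 315) = 5 - (((-253 - 32*q)*f + f*q) + 315) = 5 - ((f*(-253 - 32*q) + f*q) + 315) = 5 - ((f*q + f*(-253 - 32*q)) + 315) = 5 - (315 + f*q + f*(-253 - 32*q)) = 5 + (-315 - f*q - f*(-253 - 32*q)) = -310 - f*q - f*(-253 - 32*q))
3142/t(242, -108) = 3142/(-310 + 253*242 + 31*242*(-108)) = 3142/(-310 + 61226 - 810216) = 3142/(-749300) = 3142*(-1/749300) = -1571/374650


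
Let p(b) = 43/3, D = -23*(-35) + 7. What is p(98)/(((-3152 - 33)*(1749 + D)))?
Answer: -43/24470355 ≈ -1.7572e-6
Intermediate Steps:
D = 812 (D = 805 + 7 = 812)
p(b) = 43/3 (p(b) = 43*(⅓) = 43/3)
p(98)/(((-3152 - 33)*(1749 + D))) = 43/(3*(((-3152 - 33)*(1749 + 812)))) = 43/(3*((-3185*2561))) = (43/3)/(-8156785) = (43/3)*(-1/8156785) = -43/24470355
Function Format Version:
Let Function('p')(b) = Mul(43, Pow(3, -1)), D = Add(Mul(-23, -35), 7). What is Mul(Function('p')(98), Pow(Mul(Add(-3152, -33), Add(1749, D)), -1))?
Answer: Rational(-43, 24470355) ≈ -1.7572e-6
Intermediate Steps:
D = 812 (D = Add(805, 7) = 812)
Function('p')(b) = Rational(43, 3) (Function('p')(b) = Mul(43, Rational(1, 3)) = Rational(43, 3))
Mul(Function('p')(98), Pow(Mul(Add(-3152, -33), Add(1749, D)), -1)) = Mul(Rational(43, 3), Pow(Mul(Add(-3152, -33), Add(1749, 812)), -1)) = Mul(Rational(43, 3), Pow(Mul(-3185, 2561), -1)) = Mul(Rational(43, 3), Pow(-8156785, -1)) = Mul(Rational(43, 3), Rational(-1, 8156785)) = Rational(-43, 24470355)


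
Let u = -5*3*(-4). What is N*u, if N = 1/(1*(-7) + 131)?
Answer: 15/31 ≈ 0.48387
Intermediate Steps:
N = 1/124 (N = 1/(-7 + 131) = 1/124 ≈ 0.0080645)
u = 60 (u = -15*(-4) = 60)
N*u = (1/124)*60 = 15/31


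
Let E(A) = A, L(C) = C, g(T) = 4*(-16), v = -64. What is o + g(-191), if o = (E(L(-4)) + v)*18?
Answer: -1288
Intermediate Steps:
g(T) = -64
o = -1224 (o = (-4 - 64)*18 = -68*18 = -1224)
o + g(-191) = -1224 - 64 = -1288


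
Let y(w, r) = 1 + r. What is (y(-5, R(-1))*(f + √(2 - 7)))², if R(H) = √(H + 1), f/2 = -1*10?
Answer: (20 - I*√5)² ≈ 395.0 - 89.443*I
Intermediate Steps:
f = -20 (f = 2*(-1*10) = 2*(-10) = -20)
R(H) = √(1 + H)
(y(-5, R(-1))*(f + √(2 - 7)))² = ((1 + √(1 - 1))*(-20 + √(2 - 7)))² = ((1 + √0)*(-20 + √(-5)))² = ((1 + 0)*(-20 + I*√5))² = (1*(-20 + I*√5))² = (-20 + I*√5)²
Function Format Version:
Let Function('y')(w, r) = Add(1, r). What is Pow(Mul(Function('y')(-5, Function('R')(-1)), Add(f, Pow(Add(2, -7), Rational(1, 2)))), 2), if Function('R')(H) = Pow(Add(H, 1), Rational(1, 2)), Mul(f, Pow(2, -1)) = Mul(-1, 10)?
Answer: Pow(Add(20, Mul(-1, I, Pow(5, Rational(1, 2)))), 2) ≈ Add(395.00, Mul(-89.443, I))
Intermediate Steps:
f = -20 (f = Mul(2, Mul(-1, 10)) = Mul(2, -10) = -20)
Function('R')(H) = Pow(Add(1, H), Rational(1, 2))
Pow(Mul(Function('y')(-5, Function('R')(-1)), Add(f, Pow(Add(2, -7), Rational(1, 2)))), 2) = Pow(Mul(Add(1, Pow(Add(1, -1), Rational(1, 2))), Add(-20, Pow(Add(2, -7), Rational(1, 2)))), 2) = Pow(Mul(Add(1, Pow(0, Rational(1, 2))), Add(-20, Pow(-5, Rational(1, 2)))), 2) = Pow(Mul(Add(1, 0), Add(-20, Mul(I, Pow(5, Rational(1, 2))))), 2) = Pow(Mul(1, Add(-20, Mul(I, Pow(5, Rational(1, 2))))), 2) = Pow(Add(-20, Mul(I, Pow(5, Rational(1, 2)))), 2)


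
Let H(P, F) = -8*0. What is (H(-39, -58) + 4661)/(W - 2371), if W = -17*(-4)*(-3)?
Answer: -4661/2575 ≈ -1.8101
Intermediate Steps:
H(P, F) = 0
W = -204 (W = 68*(-3) = -204)
(H(-39, -58) + 4661)/(W - 2371) = (0 + 4661)/(-204 - 2371) = 4661/(-2575) = 4661*(-1/2575) = -4661/2575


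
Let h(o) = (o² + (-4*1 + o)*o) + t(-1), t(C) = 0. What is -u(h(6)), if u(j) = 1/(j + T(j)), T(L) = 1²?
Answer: -1/49 ≈ -0.020408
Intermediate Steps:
T(L) = 1
h(o) = o² + o*(-4 + o) (h(o) = (o² + (-4*1 + o)*o) + 0 = (o² + (-4 + o)*o) + 0 = (o² + o*(-4 + o)) + 0 = o² + o*(-4 + o))
u(j) = 1/(1 + j) (u(j) = 1/(j + 1) = 1/(1 + j))
-u(h(6)) = -1/(1 + 2*6*(-2 + 6)) = -1/(1 + 2*6*4) = -1/(1 + 48) = -1/49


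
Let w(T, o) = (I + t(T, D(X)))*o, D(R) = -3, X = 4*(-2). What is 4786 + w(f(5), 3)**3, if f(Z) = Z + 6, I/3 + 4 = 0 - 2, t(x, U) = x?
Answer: -4475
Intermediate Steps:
X = -8
I = -18 (I = -12 + 3*(0 - 2) = -12 + 3*(-2) = -12 - 6 = -18)
f(Z) = 6 + Z
w(T, o) = o*(-18 + T) (w(T, o) = (-18 + T)*o = o*(-18 + T))
4786 + w(f(5), 3)**3 = 4786 + (3*(-18 + (6 + 5)))**3 = 4786 + (3*(-18 + 11))**3 = 4786 + (3*(-7))**3 = 4786 + (-21)**3 = 4786 - 9261 = -4475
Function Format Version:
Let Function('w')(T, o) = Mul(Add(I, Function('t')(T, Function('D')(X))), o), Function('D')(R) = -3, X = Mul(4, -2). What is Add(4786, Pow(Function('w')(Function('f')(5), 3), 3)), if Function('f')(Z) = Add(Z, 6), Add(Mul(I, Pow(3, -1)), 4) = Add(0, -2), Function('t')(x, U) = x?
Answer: -4475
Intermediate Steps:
X = -8
I = -18 (I = Add(-12, Mul(3, Add(0, -2))) = Add(-12, Mul(3, -2)) = Add(-12, -6) = -18)
Function('f')(Z) = Add(6, Z)
Function('w')(T, o) = Mul(o, Add(-18, T)) (Function('w')(T, o) = Mul(Add(-18, T), o) = Mul(o, Add(-18, T)))
Add(4786, Pow(Function('w')(Function('f')(5), 3), 3)) = Add(4786, Pow(Mul(3, Add(-18, Add(6, 5))), 3)) = Add(4786, Pow(Mul(3, Add(-18, 11)), 3)) = Add(4786, Pow(Mul(3, -7), 3)) = Add(4786, Pow(-21, 3)) = Add(4786, -9261) = -4475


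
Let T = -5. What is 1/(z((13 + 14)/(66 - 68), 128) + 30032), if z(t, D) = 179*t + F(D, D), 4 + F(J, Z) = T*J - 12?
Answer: 2/53919 ≈ 3.7093e-5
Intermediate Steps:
F(J, Z) = -16 - 5*J (F(J, Z) = -4 + (-5*J - 12) = -4 + (-12 - 5*J) = -16 - 5*J)
z(t, D) = -16 - 5*D + 179*t (z(t, D) = 179*t + (-16 - 5*D) = -16 - 5*D + 179*t)
1/(z((13 + 14)/(66 - 68), 128) + 30032) = 1/((-16 - 5*128 + 179*((13 + 14)/(66 - 68))) + 30032) = 1/((-16 - 640 + 179*(27/(-2))) + 30032) = 1/((-16 - 640 + 179*(27*(-½))) + 30032) = 1/((-16 - 640 + 179*(-27/2)) + 30032) = 1/((-16 - 640 - 4833/2) + 30032) = 1/(-6145/2 + 30032) = 1/(53919/2) = 2/53919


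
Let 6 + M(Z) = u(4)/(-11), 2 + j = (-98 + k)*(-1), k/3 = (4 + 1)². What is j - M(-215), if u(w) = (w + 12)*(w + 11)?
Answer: 537/11 ≈ 48.818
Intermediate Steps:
u(w) = (11 + w)*(12 + w) (u(w) = (12 + w)*(11 + w) = (11 + w)*(12 + w))
k = 75 (k = 3*(4 + 1)² = 3*5² = 3*25 = 75)
j = 21 (j = -2 + (-98 + 75)*(-1) = -2 - 23*(-1) = -2 + 23 = 21)
M(Z) = -306/11 (M(Z) = -6 + (132 + 4² + 23*4)/(-11) = -6 + (132 + 16 + 92)*(-1/11) = -6 + 240*(-1/11) = -6 - 240/11 = -306/11)
j - M(-215) = 21 - 1*(-306/11) = 21 + 306/11 = 537/11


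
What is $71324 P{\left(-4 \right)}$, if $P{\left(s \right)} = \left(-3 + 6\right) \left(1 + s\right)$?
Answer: $-641916$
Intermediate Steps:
$P{\left(s \right)} = 3 + 3 s$ ($P{\left(s \right)} = 3 \left(1 + s\right) = 3 + 3 s$)
$71324 P{\left(-4 \right)} = 71324 \left(3 + 3 \left(-4\right)\right) = 71324 \left(3 - 12\right) = 71324 \left(-9\right) = -641916$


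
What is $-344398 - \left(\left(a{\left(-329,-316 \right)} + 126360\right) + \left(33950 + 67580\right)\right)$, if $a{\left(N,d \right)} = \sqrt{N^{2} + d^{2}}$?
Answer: $-572288 - \sqrt{208097} \approx -5.7274 \cdot 10^{5}$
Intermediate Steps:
$-344398 - \left(\left(a{\left(-329,-316 \right)} + 126360\right) + \left(33950 + 67580\right)\right) = -344398 - \left(\left(\sqrt{\left(-329\right)^{2} + \left(-316\right)^{2}} + 126360\right) + \left(33950 + 67580\right)\right) = -344398 - \left(\left(\sqrt{108241 + 99856} + 126360\right) + 101530\right) = -344398 - \left(\left(\sqrt{208097} + 126360\right) + 101530\right) = -344398 - \left(\left(126360 + \sqrt{208097}\right) + 101530\right) = -344398 - \left(227890 + \sqrt{208097}\right) = -572288 - \sqrt{208097}$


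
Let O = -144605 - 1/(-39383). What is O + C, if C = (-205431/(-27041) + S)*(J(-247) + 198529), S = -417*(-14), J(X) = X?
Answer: 176315901440382780/152136529 ≈ 1.1589e+9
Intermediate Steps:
S = 5838
O = -5694978714/39383 (O = -144605 - 1*(-1/39383) = -144605 + 1/39383 = -5694978714/39383 ≈ -1.4461e+5)
C = 4477513169214/3863 (C = (-205431/(-27041) + 5838)*(-247 + 198529) = (-205431*(-1/27041) + 5838)*198282 = (205431/27041 + 5838)*198282 = (158070789/27041)*198282 = 4477513169214/3863 ≈ 1.1591e+9)
O + C = -5694978714/39383 + 4477513169214/3863 = 176315901440382780/152136529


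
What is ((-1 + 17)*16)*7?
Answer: 1792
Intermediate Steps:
((-1 + 17)*16)*7 = (16*16)*7 = 256*7 = 1792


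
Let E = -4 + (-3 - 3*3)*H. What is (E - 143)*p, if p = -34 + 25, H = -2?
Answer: 1107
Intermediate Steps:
p = -9
E = 20 (E = -4 + (-3 - 3*3)*(-2) = -4 + (-3 - 9)*(-2) = -4 - 12*(-2) = -4 + 24 = 20)
(E - 143)*p = (20 - 143)*(-9) = -123*(-9) = 1107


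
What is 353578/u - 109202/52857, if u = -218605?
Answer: -42561175556/11554804485 ≈ -3.6834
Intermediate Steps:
353578/u - 109202/52857 = 353578/(-218605) - 109202/52857 = 353578*(-1/218605) - 109202*1/52857 = -353578/218605 - 109202/52857 = -42561175556/11554804485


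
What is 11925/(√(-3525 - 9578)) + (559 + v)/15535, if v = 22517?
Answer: 23076/15535 - 11925*I*√13103/13103 ≈ 1.4854 - 104.18*I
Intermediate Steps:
11925/(√(-3525 - 9578)) + (559 + v)/15535 = 11925/(√(-3525 - 9578)) + (559 + 22517)/15535 = 11925/(√(-13103)) + 23076*(1/15535) = 11925/((I*√13103)) + 23076/15535 = 11925*(-I*√13103/13103) + 23076/15535 = -11925*I*√13103/13103 + 23076/15535 = 23076/15535 - 11925*I*√13103/13103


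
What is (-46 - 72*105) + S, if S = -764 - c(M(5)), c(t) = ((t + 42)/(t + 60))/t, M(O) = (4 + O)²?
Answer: -31864631/3807 ≈ -8370.0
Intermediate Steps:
c(t) = (42 + t)/(t*(60 + t)) (c(t) = ((42 + t)/(60 + t))/t = (42 + t)/(t*(60 + t)))
S = -2908589/3807 (S = -764 - (42 + (4 + 5)²)/(((4 + 5)²)*(60 + (4 + 5)²)) = -764 - (42 + 9²)/((9²)*(60 + 9²)) = -764 - (42 + 81)/(81*(60 + 81)) = -764 - 123/(81*141) = -764 - 1*41/3807 = -764 - 41/3807 = -2908589/3807 ≈ -764.01)
(-46 - 72*105) + S = (-46 - 72*105) - 2908589/3807 = (-46 - 7560) - 2908589/3807 = -7606 - 2908589/3807 = -31864631/3807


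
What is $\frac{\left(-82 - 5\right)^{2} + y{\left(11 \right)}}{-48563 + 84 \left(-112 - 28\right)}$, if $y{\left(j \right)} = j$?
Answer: $- \frac{7580}{60323} \approx -0.12566$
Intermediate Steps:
$\frac{\left(-82 - 5\right)^{2} + y{\left(11 \right)}}{-48563 + 84 \left(-112 - 28\right)} = \frac{\left(-82 - 5\right)^{2} + 11}{-48563 + 84 \left(-112 - 28\right)} = \frac{\left(-87\right)^{2} + 11}{-48563 + 84 \left(-140\right)} = \frac{7569 + 11}{-48563 - 11760} = \frac{7580}{-60323} = 7580 \left(- \frac{1}{60323}\right) = - \frac{7580}{60323}$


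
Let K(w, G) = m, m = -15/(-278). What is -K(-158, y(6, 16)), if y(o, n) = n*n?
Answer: -15/278 ≈ -0.053957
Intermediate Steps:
y(o, n) = n**2
m = 15/278 (m = -15*(-1/278) = 15/278 ≈ 0.053957)
K(w, G) = 15/278
-K(-158, y(6, 16)) = -1*15/278 = -15/278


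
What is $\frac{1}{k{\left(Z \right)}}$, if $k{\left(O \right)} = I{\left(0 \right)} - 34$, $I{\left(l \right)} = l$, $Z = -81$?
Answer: $- \frac{1}{34} \approx -0.029412$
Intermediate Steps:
$k{\left(O \right)} = -34$ ($k{\left(O \right)} = 0 - 34 = -34$)
$\frac{1}{k{\left(Z \right)}} = \frac{1}{-34} = - \frac{1}{34}$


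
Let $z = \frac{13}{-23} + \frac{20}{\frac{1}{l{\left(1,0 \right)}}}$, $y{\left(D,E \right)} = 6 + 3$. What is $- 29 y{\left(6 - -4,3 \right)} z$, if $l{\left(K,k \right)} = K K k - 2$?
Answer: $\frac{243513}{23} \approx 10588.0$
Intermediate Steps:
$y{\left(D,E \right)} = 9$
$l{\left(K,k \right)} = -2 + k K^{2}$ ($l{\left(K,k \right)} = K^{2} k - 2 = k K^{2} - 2 = -2 + k K^{2}$)
$z = - \frac{933}{23}$ ($z = \frac{13}{-23} + \frac{20}{\frac{1}{-2 + 0 \cdot 1^{2}}} = 13 \left(- \frac{1}{23}\right) + \frac{20}{\frac{1}{-2 + 0 \cdot 1}} = - \frac{13}{23} + \frac{20}{\frac{1}{-2 + 0}} = - \frac{13}{23} + \frac{20}{\frac{1}{-2}} = - \frac{13}{23} + \frac{20}{- \frac{1}{2}} = - \frac{13}{23} + 20 \left(-2\right) = - \frac{13}{23} - 40 = - \frac{933}{23} \approx -40.565$)
$- 29 y{\left(6 - -4,3 \right)} z = \left(-29\right) 9 \left(- \frac{933}{23}\right) = \left(-261\right) \left(- \frac{933}{23}\right) = \frac{243513}{23}$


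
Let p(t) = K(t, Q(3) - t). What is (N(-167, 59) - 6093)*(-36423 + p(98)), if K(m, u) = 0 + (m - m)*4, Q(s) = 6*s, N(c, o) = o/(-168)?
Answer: 12428535303/56 ≈ 2.2194e+8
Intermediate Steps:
N(c, o) = -o/168 (N(c, o) = o*(-1/168) = -o/168)
K(m, u) = 0 (K(m, u) = 0 + 0*4 = 0 + 0 = 0)
p(t) = 0
(N(-167, 59) - 6093)*(-36423 + p(98)) = (-1/168*59 - 6093)*(-36423 + 0) = (-59/168 - 6093)*(-36423) = -1023683/168*(-36423) = 12428535303/56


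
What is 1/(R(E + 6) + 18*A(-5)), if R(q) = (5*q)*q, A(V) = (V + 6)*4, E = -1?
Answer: 1/197 ≈ 0.0050761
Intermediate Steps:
A(V) = 24 + 4*V (A(V) = (6 + V)*4 = 24 + 4*V)
R(q) = 5*q**2
1/(R(E + 6) + 18*A(-5)) = 1/(5*(-1 + 6)**2 + 18*(24 + 4*(-5))) = 1/(5*5**2 + 18*(24 - 20)) = 1/(5*25 + 18*4) = 1/(125 + 72) = 1/197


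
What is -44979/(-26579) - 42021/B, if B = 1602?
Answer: -116091089/4731062 ≈ -24.538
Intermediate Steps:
-44979/(-26579) - 42021/B = -44979/(-26579) - 42021/1602 = -44979*(-1/26579) - 42021*1/1602 = 44979/26579 - 4669/178 = -116091089/4731062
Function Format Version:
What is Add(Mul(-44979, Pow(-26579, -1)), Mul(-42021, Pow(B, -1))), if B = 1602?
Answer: Rational(-116091089, 4731062) ≈ -24.538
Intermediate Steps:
Add(Mul(-44979, Pow(-26579, -1)), Mul(-42021, Pow(B, -1))) = Add(Mul(-44979, Pow(-26579, -1)), Mul(-42021, Pow(1602, -1))) = Add(Mul(-44979, Rational(-1, 26579)), Mul(-42021, Rational(1, 1602))) = Add(Rational(44979, 26579), Rational(-4669, 178)) = Rational(-116091089, 4731062)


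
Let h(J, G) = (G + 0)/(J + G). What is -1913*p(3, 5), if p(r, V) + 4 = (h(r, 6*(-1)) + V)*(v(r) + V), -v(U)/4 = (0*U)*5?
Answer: -59303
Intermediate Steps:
v(U) = 0 (v(U) = -4*0*U*5 = -0*5 = -4*0 = 0)
h(J, G) = G/(G + J)
p(r, V) = -4 + V*(V - 6/(-6 + r)) (p(r, V) = -4 + ((6*(-1))/(6*(-1) + r) + V)*(0 + V) = -4 + (-6/(-6 + r) + V)*V = -4 + (V - 6/(-6 + r))*V = -4 + V*(V - 6/(-6 + r)))
-1913*p(3, 5) = -1913*(-6*5 + (-6 + 3)*(-4 + 5²))/(-6 + 3) = -1913*(-30 - 3*(-4 + 25))/(-3) = -(-1913)*(-30 - 3*21)/3 = -(-1913)*(-30 - 63)/3 = -(-1913)*(-93)/3 = -1913*31 = -59303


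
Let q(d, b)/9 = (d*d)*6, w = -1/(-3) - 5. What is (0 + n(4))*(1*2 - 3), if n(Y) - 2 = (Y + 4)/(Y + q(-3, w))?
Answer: -494/245 ≈ -2.0163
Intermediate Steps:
w = -14/3 (w = -1*(-⅓) - 5 = ⅓ - 5 = -14/3 ≈ -4.6667)
q(d, b) = 54*d² (q(d, b) = 9*((d*d)*6) = 9*(d²*6) = 9*(6*d²) = 54*d²)
n(Y) = 2 + (4 + Y)/(486 + Y) (n(Y) = 2 + (Y + 4)/(Y + 54*(-3)²) = 2 + (4 + Y)/(Y + 54*9) = 2 + (4 + Y)/(Y + 486) = 2 + (4 + Y)/(486 + Y))
(0 + n(4))*(1*2 - 3) = (0 + (976 + 3*4)/(486 + 4))*(1*2 - 3) = (0 + (976 + 12)/490)*(2 - 3) = (0 + (1/490)*988)*(-1) = (0 + 494/245)*(-1) = (494/245)*(-1) = -494/245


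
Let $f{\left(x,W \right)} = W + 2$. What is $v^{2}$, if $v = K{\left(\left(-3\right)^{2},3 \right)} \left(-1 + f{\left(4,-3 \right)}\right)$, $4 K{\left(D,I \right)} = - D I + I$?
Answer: $144$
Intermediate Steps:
$f{\left(x,W \right)} = 2 + W$
$K{\left(D,I \right)} = \frac{I}{4} - \frac{D I}{4}$ ($K{\left(D,I \right)} = \frac{- D I + I}{4} = \frac{I - D I}{4} = \frac{I}{4} - \frac{D I}{4}$)
$v = 12$ ($v = \frac{1}{4} \cdot 3 \left(1 - \left(-3\right)^{2}\right) \left(-1 + \left(2 - 3\right)\right) = \frac{1}{4} \cdot 3 \left(1 - 9\right) \left(-1 - 1\right) = \frac{1}{4} \cdot 3 \left(1 - 9\right) \left(-2\right) = \frac{1}{4} \cdot 3 \left(-8\right) \left(-2\right) = \left(-6\right) \left(-2\right) = 12$)
$v^{2} = 12^{2} = 144$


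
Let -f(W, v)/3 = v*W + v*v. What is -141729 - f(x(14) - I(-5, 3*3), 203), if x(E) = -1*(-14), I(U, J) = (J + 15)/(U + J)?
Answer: -13230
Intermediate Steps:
I(U, J) = (15 + J)/(J + U)
x(E) = 14
f(W, v) = -3*v**2 - 3*W*v (f(W, v) = -3*(v*W + v*v) = -3*(W*v + v**2) = -3*(v**2 + W*v) = -3*v**2 - 3*W*v)
-141729 - f(x(14) - I(-5, 3*3), 203) = -141729 - (-3)*203*((14 - (15 + 3*3)/(3*3 - 5)) + 203) = -141729 - (-3)*203*((14 - (15 + 9)/(9 - 5)) + 203) = -141729 - (-3)*203*((14 - 24/4) + 203) = -141729 - (-3)*203*((14 - 1*6) + 203) = -141729 - (-3)*203*((14 - 6) + 203) = -141729 - (-3)*203*(8 + 203) = -141729 - (-3)*203*211 = -141729 - 1*(-128499) = -141729 + 128499 = -13230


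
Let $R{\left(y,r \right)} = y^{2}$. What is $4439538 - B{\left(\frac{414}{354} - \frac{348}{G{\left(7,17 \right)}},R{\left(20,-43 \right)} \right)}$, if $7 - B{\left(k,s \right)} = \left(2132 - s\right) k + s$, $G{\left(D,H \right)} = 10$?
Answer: $\frac{1292596473}{295} \approx 4.3817 \cdot 10^{6}$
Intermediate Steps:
$B{\left(k,s \right)} = 7 - s - k \left(2132 - s\right)$ ($B{\left(k,s \right)} = 7 - \left(\left(2132 - s\right) k + s\right) = 7 - \left(k \left(2132 - s\right) + s\right) = 7 - \left(s + k \left(2132 - s\right)\right) = 7 - s - k \left(2132 - s\right)$)
$4439538 - B{\left(\frac{414}{354} - \frac{348}{G{\left(7,17 \right)}},R{\left(20,-43 \right)} \right)} = 4439538 - \left(7 - 20^{2} - 2132 \left(\frac{414}{354} - \frac{348}{10}\right) + \left(\frac{414}{354} - \frac{348}{10}\right) 20^{2}\right) = 4439538 - \left(7 - 400 - 2132 \left(414 \cdot \frac{1}{354} - \frac{174}{5}\right) + \left(414 \cdot \frac{1}{354} - \frac{174}{5}\right) 400\right) = 4439538 - \left(7 - 400 - 2132 \left(\frac{69}{59} - \frac{174}{5}\right) + \left(\frac{69}{59} - \frac{174}{5}\right) 400\right) = 4439538 - \left(7 - 400 - - \frac{21151572}{295} - \frac{793680}{59}\right) = 4439538 - \left(7 - 400 + \frac{21151572}{295} - \frac{793680}{59}\right) = 4439538 - \frac{17067237}{295} = \frac{1292596473}{295}$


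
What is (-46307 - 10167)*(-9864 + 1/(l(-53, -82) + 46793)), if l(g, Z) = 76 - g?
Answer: 13069173745859/23461 ≈ 5.5706e+8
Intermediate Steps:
(-46307 - 10167)*(-9864 + 1/(l(-53, -82) + 46793)) = (-46307 - 10167)*(-9864 + 1/((76 - 1*(-53)) + 46793)) = -56474*(-9864 + 1/((76 + 53) + 46793)) = -56474*(-9864 + 1/(129 + 46793)) = -56474*(-9864 + 1/46922) = -56474*(-462838607/46922) = 13069173745859/23461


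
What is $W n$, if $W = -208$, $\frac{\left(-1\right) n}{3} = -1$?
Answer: $-624$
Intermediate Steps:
$n = 3$ ($n = \left(-3\right) \left(-1\right) = 3$)
$W n = \left(-208\right) 3 = -624$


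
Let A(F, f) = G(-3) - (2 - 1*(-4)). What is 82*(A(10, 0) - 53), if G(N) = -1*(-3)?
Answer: -4592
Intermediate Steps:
G(N) = 3
A(F, f) = -3 (A(F, f) = 3 - (2 - 1*(-4)) = 3 - (2 + 4) = 3 - 1*6 = 3 - 6 = -3)
82*(A(10, 0) - 53) = 82*(-3 - 53) = 82*(-56) = -4592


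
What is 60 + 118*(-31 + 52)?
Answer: 2538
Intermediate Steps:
60 + 118*(-31 + 52) = 60 + 118*21 = 60 + 2478 = 2538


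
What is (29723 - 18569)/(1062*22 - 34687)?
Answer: -66/67 ≈ -0.98507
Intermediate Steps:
(29723 - 18569)/(1062*22 - 34687) = 11154/(23364 - 34687) = 11154/(-11323) = 11154*(-1/11323) = -66/67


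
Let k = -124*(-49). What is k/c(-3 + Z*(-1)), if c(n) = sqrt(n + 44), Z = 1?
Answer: 1519*sqrt(10)/5 ≈ 960.70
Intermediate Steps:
c(n) = sqrt(44 + n)
k = 6076
k/c(-3 + Z*(-1)) = 6076/(sqrt(44 + (-3 + 1*(-1)))) = 6076/(sqrt(44 + (-3 - 1))) = 6076/(sqrt(44 - 4)) = 6076/(sqrt(40)) = 6076/((2*sqrt(10))) = 6076*(sqrt(10)/20) = 1519*sqrt(10)/5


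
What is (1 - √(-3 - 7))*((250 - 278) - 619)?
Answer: -647 + 647*I*√10 ≈ -647.0 + 2046.0*I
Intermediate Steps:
(1 - √(-3 - 7))*((250 - 278) - 619) = (1 - √(-10))*(-28 - 619) = (1 - I*√10)*(-647) = -647 + 647*I*√10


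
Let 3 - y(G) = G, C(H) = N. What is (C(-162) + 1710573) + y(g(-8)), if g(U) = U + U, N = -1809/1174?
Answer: 2008233199/1174 ≈ 1.7106e+6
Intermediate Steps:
N = -1809/1174 (N = -1809*1/1174 = -1809/1174 ≈ -1.5409)
C(H) = -1809/1174
g(U) = 2*U
y(G) = 3 - G
(C(-162) + 1710573) + y(g(-8)) = (-1809/1174 + 1710573) + (3 - 2*(-8)) = 2008210893/1174 + (3 - 1*(-16)) = 2008210893/1174 + (3 + 16) = 2008210893/1174 + 19 = 2008233199/1174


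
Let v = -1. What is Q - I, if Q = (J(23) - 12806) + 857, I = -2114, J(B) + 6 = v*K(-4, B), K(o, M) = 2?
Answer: -9843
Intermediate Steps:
J(B) = -8 (J(B) = -6 - 1*2 = -6 - 2 = -8)
Q = -11957 (Q = (-8 - 12806) + 857 = -12814 + 857 = -11957)
Q - I = -11957 - 1*(-2114) = -11957 + 2114 = -9843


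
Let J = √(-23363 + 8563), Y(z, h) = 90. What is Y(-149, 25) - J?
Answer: 90 - 20*I*√37 ≈ 90.0 - 121.66*I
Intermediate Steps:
J = 20*I*√37 (J = √(-14800) = 20*I*√37 ≈ 121.66*I)
Y(-149, 25) - J = 90 - 20*I*√37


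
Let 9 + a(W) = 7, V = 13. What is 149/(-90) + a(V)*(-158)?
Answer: 28291/90 ≈ 314.34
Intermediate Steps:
a(W) = -2 (a(W) = -9 + 7 = -2)
149/(-90) + a(V)*(-158) = 149/(-90) - 2*(-158) = 149*(-1/90) + 316 = -149/90 + 316 = 28291/90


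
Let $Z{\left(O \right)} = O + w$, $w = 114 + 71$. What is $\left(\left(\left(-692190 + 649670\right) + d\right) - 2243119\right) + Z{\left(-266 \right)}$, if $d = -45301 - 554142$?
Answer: $-2885163$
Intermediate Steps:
$w = 185$
$d = -599443$ ($d = -45301 - 554142 = -599443$)
$Z{\left(O \right)} = 185 + O$ ($Z{\left(O \right)} = O + 185 = 185 + O$)
$\left(\left(\left(-692190 + 649670\right) + d\right) - 2243119\right) + Z{\left(-266 \right)} = \left(\left(\left(-692190 + 649670\right) - 599443\right) - 2243119\right) + \left(185 - 266\right) = \left(\left(-42520 - 599443\right) - 2243119\right) - 81 = \left(-641963 - 2243119\right) - 81 = -2885082 - 81 = -2885163$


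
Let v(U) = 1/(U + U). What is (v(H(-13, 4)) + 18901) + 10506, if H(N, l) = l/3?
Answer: 235259/8 ≈ 29407.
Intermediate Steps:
H(N, l) = l/3 (H(N, l) = l*(⅓) = l/3)
v(U) = 1/(2*U)
(v(H(-13, 4)) + 18901) + 10506 = (1/(2*(((⅓)*4))) + 18901) + 10506 = (1/(2*(4/3)) + 18901) + 10506 = ((½)*(¾) + 18901) + 10506 = (3/8 + 18901) + 10506 = 151211/8 + 10506 = 235259/8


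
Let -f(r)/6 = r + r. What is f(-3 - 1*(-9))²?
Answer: 5184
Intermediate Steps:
f(r) = -12*r (f(r) = -6*(r + r) = -12*r)
f(-3 - 1*(-9))² = (-12*(-3 - 1*(-9)))² = (-12*(-3 + 9))² = (-12*6)² = (-72)² = 5184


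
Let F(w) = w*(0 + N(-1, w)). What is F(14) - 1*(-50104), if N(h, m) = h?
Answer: 50090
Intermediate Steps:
F(w) = -w (F(w) = w*(0 - 1) = w*(-1) = -w)
F(14) - 1*(-50104) = -1*14 - 1*(-50104) = -14 + 50104 = 50090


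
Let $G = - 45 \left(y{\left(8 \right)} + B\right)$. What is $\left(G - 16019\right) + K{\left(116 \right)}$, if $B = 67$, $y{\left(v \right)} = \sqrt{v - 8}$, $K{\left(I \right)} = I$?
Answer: $-18918$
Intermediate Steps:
$y{\left(v \right)} = \sqrt{-8 + v}$
$G = -3015$ ($G = - 45 \left(\sqrt{-8 + 8} + 67\right) = - 45 \left(\sqrt{0} + 67\right) = - 45 \left(0 + 67\right) = \left(-45\right) 67 = -3015$)
$\left(G - 16019\right) + K{\left(116 \right)} = \left(-3015 - 16019\right) + 116 = -19034 + 116 = -18918$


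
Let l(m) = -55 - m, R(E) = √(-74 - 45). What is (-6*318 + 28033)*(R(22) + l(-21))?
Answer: -888250 + 26125*I*√119 ≈ -8.8825e+5 + 2.8499e+5*I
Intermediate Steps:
R(E) = I*√119 (R(E) = √(-119) = I*√119)
(-6*318 + 28033)*(R(22) + l(-21)) = (-6*318 + 28033)*(I*√119 + (-55 - 1*(-21))) = (-1908 + 28033)*(I*√119 + (-55 + 21)) = 26125*(I*√119 - 34) = 26125*(-34 + I*√119) = -888250 + 26125*I*√119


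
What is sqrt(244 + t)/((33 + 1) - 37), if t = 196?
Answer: -2*sqrt(110)/3 ≈ -6.9921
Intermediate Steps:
sqrt(244 + t)/((33 + 1) - 37) = sqrt(244 + 196)/((33 + 1) - 37) = sqrt(440)/(34 - 37) = (2*sqrt(110))/(-3) = -2*sqrt(110)/3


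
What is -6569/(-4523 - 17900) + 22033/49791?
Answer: 821123038/1116463593 ≈ 0.73547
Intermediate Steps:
-6569/(-4523 - 17900) + 22033/49791 = -6569/(-22423) + 22033*(1/49791) = -6569*(-1/22423) + 22033/49791 = 6569/22423 + 22033/49791 = 821123038/1116463593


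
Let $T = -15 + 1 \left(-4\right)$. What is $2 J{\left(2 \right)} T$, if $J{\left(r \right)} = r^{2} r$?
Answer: $-304$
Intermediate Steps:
$T = -19$ ($T = -15 - 4 = -19$)
$J{\left(r \right)} = r^{3}$
$2 J{\left(2 \right)} T = 2 \cdot 2^{3} \left(-19\right) = 2 \cdot 8 \left(-19\right) = 16 \left(-19\right) = -304$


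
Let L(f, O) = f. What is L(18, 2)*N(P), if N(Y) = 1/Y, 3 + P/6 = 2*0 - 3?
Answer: -½ ≈ -0.50000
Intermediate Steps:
P = -36 (P = -18 + 6*(2*0 - 3) = -18 + 6*(0 - 3) = -18 + 6*(-3) = -18 - 18 = -36)
L(18, 2)*N(P) = 18/(-36) = 18*(-1/36) = -½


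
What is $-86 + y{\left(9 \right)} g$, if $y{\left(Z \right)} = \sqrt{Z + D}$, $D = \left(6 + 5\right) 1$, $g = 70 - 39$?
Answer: $-86 + 62 \sqrt{5} \approx 52.636$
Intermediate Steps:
$g = 31$
$D = 11$ ($D = 11 \cdot 1 = 11$)
$y{\left(Z \right)} = \sqrt{11 + Z}$ ($y{\left(Z \right)} = \sqrt{Z + 11} = \sqrt{11 + Z}$)
$-86 + y{\left(9 \right)} g = -86 + \sqrt{11 + 9} \cdot 31 = -86 + \sqrt{20} \cdot 31 = -86 + 2 \sqrt{5} \cdot 31 = -86 + 62 \sqrt{5}$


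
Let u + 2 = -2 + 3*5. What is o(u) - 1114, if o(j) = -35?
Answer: -1149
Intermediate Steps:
u = 11 (u = -2 + (-2 + 3*5) = -2 + (-2 + 15) = -2 + 13 = 11)
o(u) - 1114 = -35 - 1114 = -1149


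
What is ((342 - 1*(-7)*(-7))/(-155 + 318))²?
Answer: 85849/26569 ≈ 3.2312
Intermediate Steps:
((342 - 1*(-7)*(-7))/(-155 + 318))² = ((342 + 7*(-7))/163)² = ((342 - 49)*(1/163))² = (293*(1/163))² = (293/163)² = 85849/26569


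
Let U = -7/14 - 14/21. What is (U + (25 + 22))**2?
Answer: 75625/36 ≈ 2100.7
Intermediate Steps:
U = -7/6 (U = -7*1/14 - 14*1/21 = -1/2 - 2/3 = -7/6 ≈ -1.1667)
(U + (25 + 22))**2 = (-7/6 + (25 + 22))**2 = (-7/6 + 47)**2 = (275/6)**2 = 75625/36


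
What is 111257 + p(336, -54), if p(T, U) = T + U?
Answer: 111539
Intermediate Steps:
111257 + p(336, -54) = 111257 + (336 - 54) = 111257 + 282 = 111539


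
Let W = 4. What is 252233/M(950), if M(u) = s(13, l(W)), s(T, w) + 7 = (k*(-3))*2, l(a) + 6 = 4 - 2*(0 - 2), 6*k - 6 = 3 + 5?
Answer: -252233/21 ≈ -12011.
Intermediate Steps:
k = 7/3 (k = 1 + (3 + 5)/6 = 1 + (⅙)*8 = 1 + 4/3 = 7/3 ≈ 2.3333)
l(a) = 2 (l(a) = -6 + (4 - 2*(0 - 2)) = -6 + (4 - 2*(-2)) = -6 + (4 + 4) = -6 + 8 = 2)
s(T, w) = -21 (s(T, w) = -7 + ((7/3)*(-3))*2 = -7 - 7*2 = -7 - 14 = -21)
M(u) = -21
252233/M(950) = 252233/(-21) = 252233*(-1/21) = -252233/21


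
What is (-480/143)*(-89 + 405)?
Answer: -151680/143 ≈ -1060.7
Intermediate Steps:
(-480/143)*(-89 + 405) = -480*1/143*316 = -480/143*316 = -151680/143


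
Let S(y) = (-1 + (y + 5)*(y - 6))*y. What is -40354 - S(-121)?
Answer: 1742097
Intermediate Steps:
S(y) = y*(-1 + (-6 + y)*(5 + y)) (S(y) = (-1 + (5 + y)*(-6 + y))*y = (-1 + (-6 + y)*(5 + y))*y = y*(-1 + (-6 + y)*(5 + y)))
-40354 - S(-121) = -40354 - (-121)*(-31 + (-121)² - 1*(-121)) = -40354 - (-121)*(-31 + 14641 + 121) = -40354 - (-121)*14731 = -40354 - 1*(-1782451) = -40354 + 1782451 = 1742097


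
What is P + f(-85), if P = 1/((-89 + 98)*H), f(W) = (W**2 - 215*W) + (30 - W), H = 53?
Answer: 12218356/477 ≈ 25615.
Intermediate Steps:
f(W) = 30 + W**2 - 216*W
P = 1/477 (P = 1/((-89 + 98)*53) = 1/(9*53) = 1/477 ≈ 0.0020964)
P + f(-85) = 1/477 + (30 + (-85)**2 - 216*(-85)) = 1/477 + (30 + 7225 + 18360) = 1/477 + 25615 = 12218356/477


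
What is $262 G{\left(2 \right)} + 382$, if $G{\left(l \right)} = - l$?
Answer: $-142$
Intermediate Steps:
$262 G{\left(2 \right)} + 382 = 262 \left(\left(-1\right) 2\right) + 382 = 262 \left(-2\right) + 382 = -524 + 382 = -142$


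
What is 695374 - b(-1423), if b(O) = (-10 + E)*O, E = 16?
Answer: 703912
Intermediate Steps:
b(O) = 6*O (b(O) = (-10 + 16)*O = 6*O)
695374 - b(-1423) = 695374 - 6*(-1423) = 695374 - 1*(-8538) = 695374 + 8538 = 703912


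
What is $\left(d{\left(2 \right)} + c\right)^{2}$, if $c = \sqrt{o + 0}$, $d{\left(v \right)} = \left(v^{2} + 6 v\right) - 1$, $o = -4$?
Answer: $221 + 60 i \approx 221.0 + 60.0 i$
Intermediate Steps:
$d{\left(v \right)} = -1 + v^{2} + 6 v$
$c = 2 i$ ($c = \sqrt{-4 + 0} = \sqrt{-4} = 2 i \approx 2.0 i$)
$\left(d{\left(2 \right)} + c\right)^{2} = \left(\left(-1 + 2^{2} + 6 \cdot 2\right) + 2 i\right)^{2} = \left(\left(-1 + 4 + 12\right) + 2 i\right)^{2} = \left(15 + 2 i\right)^{2}$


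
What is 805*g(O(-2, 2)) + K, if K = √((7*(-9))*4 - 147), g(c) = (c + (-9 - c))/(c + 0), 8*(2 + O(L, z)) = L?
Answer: 3220 + I*√399 ≈ 3220.0 + 19.975*I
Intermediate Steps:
O(L, z) = -2 + L/8
g(c) = -9/c
K = I*√399 (K = √(-63*4 - 147) = √(-252 - 147) = √(-399) = I*√399 ≈ 19.975*I)
805*g(O(-2, 2)) + K = 805*(-9/(-2 + (⅛)*(-2))) + I*√399 = 805*(-9/(-2 - ¼)) + I*√399 = 805*(-9/(-9/4)) + I*√399 = 805*(-9*(-4/9)) + I*√399 = 805*4 + I*√399 = 3220 + I*√399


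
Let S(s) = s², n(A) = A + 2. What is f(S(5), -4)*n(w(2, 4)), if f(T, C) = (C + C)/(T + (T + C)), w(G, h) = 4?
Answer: -24/23 ≈ -1.0435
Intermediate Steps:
n(A) = 2 + A
f(T, C) = 2*C/(C + 2*T) (f(T, C) = (2*C)/(T + (C + T)) = (2*C)/(C + 2*T) = 2*C/(C + 2*T))
f(S(5), -4)*n(w(2, 4)) = (2*(-4)/(-4 + 2*5²))*(2 + 4) = (2*(-4)/(-4 + 2*25))*6 = (2*(-4)/(-4 + 50))*6 = (2*(-4)/46)*6 = (2*(-4)*(1/46))*6 = -4/23*6 = -24/23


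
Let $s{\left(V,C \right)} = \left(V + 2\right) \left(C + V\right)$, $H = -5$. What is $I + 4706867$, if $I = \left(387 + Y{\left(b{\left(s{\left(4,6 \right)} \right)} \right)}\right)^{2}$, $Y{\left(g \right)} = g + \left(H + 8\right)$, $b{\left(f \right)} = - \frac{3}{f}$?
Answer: $\frac{1943571201}{400} \approx 4.8589 \cdot 10^{6}$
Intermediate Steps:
$s{\left(V,C \right)} = \left(2 + V\right) \left(C + V\right)$
$Y{\left(g \right)} = 3 + g$ ($Y{\left(g \right)} = g + \left(-5 + 8\right) = g + 3 = 3 + g$)
$I = \frac{60824401}{400}$ ($I = \left(387 + \left(3 - \frac{3}{4^{2} + 2 \cdot 6 + 2 \cdot 4 + 6 \cdot 4}\right)\right)^{2} = \left(387 + \left(3 - \frac{3}{16 + 12 + 8 + 24}\right)\right)^{2} = \left(387 + \left(3 - \frac{3}{60}\right)\right)^{2} = \left(387 + \left(3 - \frac{1}{20}\right)\right)^{2} = \left(387 + \frac{59}{20}\right)^{2} = \left(\frac{7799}{20}\right)^{2} = \frac{60824401}{400} \approx 1.5206 \cdot 10^{5}$)
$I + 4706867 = \frac{60824401}{400} + 4706867 = \frac{1943571201}{400}$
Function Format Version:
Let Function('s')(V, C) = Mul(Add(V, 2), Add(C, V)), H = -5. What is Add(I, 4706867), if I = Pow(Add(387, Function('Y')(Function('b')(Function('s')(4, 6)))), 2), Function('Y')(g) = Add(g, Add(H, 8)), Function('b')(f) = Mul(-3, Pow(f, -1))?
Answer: Rational(1943571201, 400) ≈ 4.8589e+6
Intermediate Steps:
Function('s')(V, C) = Mul(Add(2, V), Add(C, V))
Function('Y')(g) = Add(3, g) (Function('Y')(g) = Add(g, Add(-5, 8)) = Add(g, 3) = Add(3, g))
I = Rational(60824401, 400) (I = Pow(Add(387, Add(3, Mul(-3, Pow(Add(Pow(4, 2), Mul(2, 6), Mul(2, 4), Mul(6, 4)), -1)))), 2) = Pow(Add(387, Add(3, Mul(-3, Pow(Add(16, 12, 8, 24), -1)))), 2) = Pow(Add(387, Add(3, Mul(-3, Pow(60, -1)))), 2) = Pow(Add(387, Add(3, Mul(-3, Rational(1, 60)))), 2) = Pow(Add(387, Add(3, Rational(-1, 20))), 2) = Pow(Add(387, Rational(59, 20)), 2) = Pow(Rational(7799, 20), 2) = Rational(60824401, 400) ≈ 1.5206e+5)
Add(I, 4706867) = Add(Rational(60824401, 400), 4706867) = Rational(1943571201, 400)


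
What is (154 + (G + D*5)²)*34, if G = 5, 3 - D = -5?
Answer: 74086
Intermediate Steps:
D = 8 (D = 3 - 1*(-5) = 3 + 5 = 8)
(154 + (G + D*5)²)*34 = (154 + (5 + 8*5)²)*34 = (154 + (5 + 40)²)*34 = (154 + 45²)*34 = (154 + 2025)*34 = 2179*34 = 74086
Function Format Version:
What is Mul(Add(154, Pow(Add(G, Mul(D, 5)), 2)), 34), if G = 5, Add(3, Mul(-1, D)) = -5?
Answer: 74086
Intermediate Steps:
D = 8 (D = Add(3, Mul(-1, -5)) = Add(3, 5) = 8)
Mul(Add(154, Pow(Add(G, Mul(D, 5)), 2)), 34) = Mul(Add(154, Pow(Add(5, Mul(8, 5)), 2)), 34) = Mul(Add(154, Pow(Add(5, 40), 2)), 34) = Mul(Add(154, Pow(45, 2)), 34) = Mul(Add(154, 2025), 34) = Mul(2179, 34) = 74086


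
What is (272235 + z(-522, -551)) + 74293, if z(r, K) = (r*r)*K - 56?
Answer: -149792212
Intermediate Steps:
z(r, K) = -56 + K*r² (z(r, K) = r²*K - 56 = K*r² - 56 = -56 + K*r²)
(272235 + z(-522, -551)) + 74293 = (272235 + (-56 - 551*(-522)²)) + 74293 = (272235 + (-56 - 551*272484)) + 74293 = (272235 + (-56 - 150138684)) + 74293 = (272235 - 150138740) + 74293 = -149866505 + 74293 = -149792212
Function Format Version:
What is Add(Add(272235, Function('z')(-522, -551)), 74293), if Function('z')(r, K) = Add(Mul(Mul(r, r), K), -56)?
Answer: -149792212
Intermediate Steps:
Function('z')(r, K) = Add(-56, Mul(K, Pow(r, 2))) (Function('z')(r, K) = Add(Mul(Pow(r, 2), K), -56) = Add(Mul(K, Pow(r, 2)), -56) = Add(-56, Mul(K, Pow(r, 2))))
Add(Add(272235, Function('z')(-522, -551)), 74293) = Add(Add(272235, Add(-56, Mul(-551, Pow(-522, 2)))), 74293) = Add(Add(272235, Add(-56, Mul(-551, 272484))), 74293) = Add(Add(272235, Add(-56, -150138684)), 74293) = Add(Add(272235, -150138740), 74293) = Add(-149866505, 74293) = -149792212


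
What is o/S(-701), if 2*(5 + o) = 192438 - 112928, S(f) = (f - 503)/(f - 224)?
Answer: 18384375/602 ≈ 30539.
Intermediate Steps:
S(f) = (-503 + f)/(-224 + f)
o = 39750 (o = -5 + (192438 - 112928)/2 = -5 + (1/2)*79510 = -5 + 39755 = 39750)
o/S(-701) = 39750/(((-503 - 701)/(-224 - 701))) = 39750/((-1204/(-925))) = 39750/((-1/925*(-1204))) = 39750/(1204/925) = 39750*(925/1204) = 18384375/602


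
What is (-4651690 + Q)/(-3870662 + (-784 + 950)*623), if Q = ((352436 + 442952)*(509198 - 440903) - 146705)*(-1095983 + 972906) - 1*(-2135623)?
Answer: 107833073401471/60762 ≈ 1.7747e+9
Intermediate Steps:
Q = -6685650546239512 (Q = (795388*68295 - 146705)*(-123077) + 2135623 = (54321023460 - 146705)*(-123077) + 2135623 = 54320876755*(-123077) + 2135623 = -6685650548375135 + 2135623 = -6685650546239512)
(-4651690 + Q)/(-3870662 + (-784 + 950)*623) = (-4651690 - 6685650546239512)/(-3870662 + (-784 + 950)*623) = -6685650550891202/(-3870662 + 166*623) = -6685650550891202/(-3870662 + 103418) = -6685650550891202/(-3767244) = -6685650550891202*(-1/3767244) = 107833073401471/60762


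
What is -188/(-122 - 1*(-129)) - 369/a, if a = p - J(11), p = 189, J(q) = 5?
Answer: -37175/1288 ≈ -28.863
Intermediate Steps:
a = 184 (a = 189 - 1*5 = 189 - 5 = 184)
-188/(-122 - 1*(-129)) - 369/a = -188/(-122 - 1*(-129)) - 369/184 = -188/(-122 + 129) - 369*1/184 = -188/7 - 369/184 = -37175/1288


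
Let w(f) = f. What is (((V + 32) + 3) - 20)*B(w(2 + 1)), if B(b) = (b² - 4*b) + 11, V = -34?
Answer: -152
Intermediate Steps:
B(b) = 11 + b² - 4*b
(((V + 32) + 3) - 20)*B(w(2 + 1)) = (((-34 + 32) + 3) - 20)*(11 + (2 + 1)² - 4*(2 + 1)) = ((-2 + 3) - 20)*(11 + 3² - 4*3) = (1 - 20)*(11 + 9 - 12) = -19*8 = -152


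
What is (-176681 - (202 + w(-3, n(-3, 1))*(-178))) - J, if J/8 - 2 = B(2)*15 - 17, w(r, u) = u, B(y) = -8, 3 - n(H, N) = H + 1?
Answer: -174913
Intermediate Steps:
n(H, N) = 2 - H (n(H, N) = 3 - (H + 1) = 3 - (1 + H) = 3 + (-1 - H) = 2 - H)
J = -1080 (J = 16 + 8*(-8*15 - 17) = 16 + 8*(-120 - 17) = 16 + 8*(-137) = 16 - 1096 = -1080)
(-176681 - (202 + w(-3, n(-3, 1))*(-178))) - J = (-176681 - (202 + (2 - 1*(-3))*(-178))) - 1*(-1080) = (-176681 - (202 + (2 + 3)*(-178))) + 1080 = (-176681 - (202 + 5*(-178))) + 1080 = (-176681 - (202 - 890)) + 1080 = (-176681 - 1*(-688)) + 1080 = (-176681 + 688) + 1080 = -175993 + 1080 = -174913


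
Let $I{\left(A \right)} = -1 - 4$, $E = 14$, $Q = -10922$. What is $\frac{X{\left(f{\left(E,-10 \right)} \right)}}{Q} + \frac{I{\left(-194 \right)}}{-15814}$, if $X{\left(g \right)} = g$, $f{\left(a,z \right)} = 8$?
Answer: $- \frac{35951}{86360254} \approx -0.00041629$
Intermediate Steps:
$I{\left(A \right)} = -5$ ($I{\left(A \right)} = -1 - 4 = -5$)
$\frac{X{\left(f{\left(E,-10 \right)} \right)}}{Q} + \frac{I{\left(-194 \right)}}{-15814} = \frac{8}{-10922} - \frac{5}{-15814} = 8 \left(- \frac{1}{10922}\right) - - \frac{5}{15814} = - \frac{4}{5461} + \frac{5}{15814} = - \frac{35951}{86360254}$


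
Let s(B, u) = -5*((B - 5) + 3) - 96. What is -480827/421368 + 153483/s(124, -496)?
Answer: -32506144303/148742904 ≈ -218.54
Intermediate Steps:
s(B, u) = -86 - 5*B (s(B, u) = -5*((-5 + B) + 3) - 96 = -5*(-2 + B) - 96 = (10 - 5*B) - 96 = -86 - 5*B)
-480827/421368 + 153483/s(124, -496) = -480827/421368 + 153483/(-86 - 5*124) = -480827*1/421368 + 153483/(-86 - 620) = -480827/421368 + 153483/(-706) = -480827/421368 + 153483*(-1/706) = -480827/421368 - 153483/706 = -32506144303/148742904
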